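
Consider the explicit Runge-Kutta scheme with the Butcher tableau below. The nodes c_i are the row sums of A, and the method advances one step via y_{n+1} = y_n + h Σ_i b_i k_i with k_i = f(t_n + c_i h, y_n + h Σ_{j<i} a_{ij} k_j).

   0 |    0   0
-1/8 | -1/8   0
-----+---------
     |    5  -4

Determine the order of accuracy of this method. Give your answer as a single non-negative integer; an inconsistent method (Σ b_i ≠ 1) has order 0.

2

b = (5, -4)
c = (0, -1/8)
Σ b_i: 5·1 + (-4)·1 = 1 ✓
b·c: (-4)·(-1/8) = 1/2 ✓; 2 stages ⇒ order 2.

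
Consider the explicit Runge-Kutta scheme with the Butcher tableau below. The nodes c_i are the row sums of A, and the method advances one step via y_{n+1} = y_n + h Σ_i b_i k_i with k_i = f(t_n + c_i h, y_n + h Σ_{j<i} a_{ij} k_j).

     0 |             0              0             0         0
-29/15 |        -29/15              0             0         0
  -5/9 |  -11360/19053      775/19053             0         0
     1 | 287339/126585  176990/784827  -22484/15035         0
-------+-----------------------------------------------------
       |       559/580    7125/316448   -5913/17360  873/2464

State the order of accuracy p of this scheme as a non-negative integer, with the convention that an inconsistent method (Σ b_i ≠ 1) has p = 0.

b = (559/580, 7125/316448, -5913/17360, 873/2464)
c = (0, -29/15, -5/9, 1)
Ac = (0, 0, -155/1971, 1034/2619)
Σ b_i: 559/580·1 + 7125/316448·1 + (-5913/17360)·1 + 873/2464·1 = 1 ✓
b·c: 7125/316448·(-29/15) + (-5913/17360)·(-5/9) + 873/2464·1 = 1/2 ✓
b·c²: 7125/316448·841/225 + (-5913/17360)·25/81 + 873/2464·1 = 1/3 ✓
b·Ac: (-5913/17360)·(-155/1971) + 873/2464·1034/2619 = 1/6 ✓
b·c³: 7125/316448·(-24389/3375) + (-5913/17360)·(-125/729) + 873/2464·1 = 1/4 ✓
b·(c∘Ac): (-5913/17360)·775/17739 + 873/2464·1034/2619 = 1/8 ✓
b·Ac²: (-5913/17360)·899/5913 + 873/2464·4994/13095 = 1/12 ✓
b·A²c: 873/2464·308/2619 = 1/24 ✓; 4 stages ⇒ order 4.

4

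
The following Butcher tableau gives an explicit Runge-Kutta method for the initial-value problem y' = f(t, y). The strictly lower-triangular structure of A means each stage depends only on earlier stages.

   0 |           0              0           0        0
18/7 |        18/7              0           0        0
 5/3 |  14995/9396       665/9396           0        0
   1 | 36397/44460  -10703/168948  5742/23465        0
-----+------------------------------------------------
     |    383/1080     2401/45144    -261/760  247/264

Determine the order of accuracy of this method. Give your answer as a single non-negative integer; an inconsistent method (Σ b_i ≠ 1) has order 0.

b = (383/1080, 2401/45144, -261/760, 247/264)
c = (0, 18/7, 5/3, 1)
Ac = (0, 0, 95/522, 121/494)
Σ b_i: 383/1080·1 + 2401/45144·1 + (-261/760)·1 + 247/264·1 = 1 ✓
b·c: 2401/45144·18/7 + (-261/760)·5/3 + 247/264·1 = 1/2 ✓
b·c²: 2401/45144·324/49 + (-261/760)·25/9 + 247/264·1 = 1/3 ✓
b·Ac: (-261/760)·95/522 + 247/264·121/494 = 1/6 ✓
b·c³: 2401/45144·5832/343 + (-261/760)·125/27 + 247/264·1 = 1/4 ✓
b·(c∘Ac): (-261/760)·475/1566 + 247/264·121/494 = 1/8 ✓
b·Ac²: (-261/760)·95/203 + 247/264·451/1729 = 1/12 ✓
b·A²c: 247/264·11/247 = 1/24 ✓; 4 stages ⇒ order 4.

4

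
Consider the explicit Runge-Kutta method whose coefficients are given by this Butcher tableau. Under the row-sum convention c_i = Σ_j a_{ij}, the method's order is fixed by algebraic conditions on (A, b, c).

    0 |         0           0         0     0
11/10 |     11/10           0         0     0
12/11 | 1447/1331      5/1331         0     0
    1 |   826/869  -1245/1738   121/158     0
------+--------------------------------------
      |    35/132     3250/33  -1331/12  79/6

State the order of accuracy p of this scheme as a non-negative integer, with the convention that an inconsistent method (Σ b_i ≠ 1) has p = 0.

b = (35/132, 3250/33, -1331/12, 79/6)
c = (0, 11/10, 12/11, 1)
Ac = (0, 0, 1/242, 15/316)
Σ b_i: 35/132·1 + 3250/33·1 + (-1331/12)·1 + 79/6·1 = 1 ✓
b·c: 3250/33·11/10 + (-1331/12)·12/11 + 79/6·1 = 1/2 ✓
b·c²: 3250/33·121/100 + (-1331/12)·144/121 + 79/6·1 = 1/3 ✓
b·Ac: (-1331/12)·1/242 + 79/6·15/316 = 1/6 ✓
b·c³: 3250/33·1331/1000 + (-1331/12)·1728/1331 + 79/6·1 = 1/4 ✓
b·(c∘Ac): (-1331/12)·6/1331 + 79/6·15/316 = 1/8 ✓
b·Ac²: (-1331/12)·1/220 + 79/6·141/3160 = 1/12 ✓
b·A²c: 79/6·1/316 = 1/24 ✓; 4 stages ⇒ order 4.

4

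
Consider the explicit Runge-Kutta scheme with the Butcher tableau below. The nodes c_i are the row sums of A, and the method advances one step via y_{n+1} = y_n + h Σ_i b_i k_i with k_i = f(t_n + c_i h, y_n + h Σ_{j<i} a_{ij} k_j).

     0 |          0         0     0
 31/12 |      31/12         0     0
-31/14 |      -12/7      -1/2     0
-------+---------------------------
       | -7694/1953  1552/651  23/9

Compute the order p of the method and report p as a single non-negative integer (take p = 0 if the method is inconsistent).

b = (-7694/1953, 1552/651, 23/9)
c = (0, 31/12, -31/14)
Ac = (0, 0, -31/24)
Σ b_i: (-7694/1953)·1 + 1552/651·1 + 23/9·1 = 1 ✓
b·c: 1552/651·31/12 + 23/9·(-31/14) = 1/2 ✓
b·c²: 1552/651·961/144 + 23/9·961/196 = 150505/5292 ≠ 1/3 ⇒ order 2.
b·Ac: 23/9·(-31/24) = -713/216 ≠ 1/6

2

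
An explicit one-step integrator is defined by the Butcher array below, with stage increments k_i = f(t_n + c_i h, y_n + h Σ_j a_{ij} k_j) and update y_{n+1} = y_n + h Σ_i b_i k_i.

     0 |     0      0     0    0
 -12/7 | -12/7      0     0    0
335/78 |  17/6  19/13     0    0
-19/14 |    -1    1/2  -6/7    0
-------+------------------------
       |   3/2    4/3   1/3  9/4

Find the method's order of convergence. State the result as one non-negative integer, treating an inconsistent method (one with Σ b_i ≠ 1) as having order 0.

b = (3/2, 4/3, 1/3, 9/4)
c = (0, -12/7, 335/78, -19/14)
Ac = (0, 0, -228/91, -59/13)
Σ b_i: 3/2·1 + 4/3·1 + 1/3·1 + 9/4·1 = 65/12 ≠ 1 ⇒ order 0.

0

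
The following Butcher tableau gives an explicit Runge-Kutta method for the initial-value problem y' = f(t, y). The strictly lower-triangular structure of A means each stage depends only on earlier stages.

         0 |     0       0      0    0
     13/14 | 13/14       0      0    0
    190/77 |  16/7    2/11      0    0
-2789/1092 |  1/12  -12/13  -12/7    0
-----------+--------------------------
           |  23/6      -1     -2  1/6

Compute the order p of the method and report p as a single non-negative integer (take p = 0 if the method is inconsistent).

1

b = (23/6, -1, -2, 1/6)
c = (0, 13/14, 190/77, -2789/1092)
Ac = (0, 0, 13/77, -2742/539)
Σ b_i: 23/6·1 + (-1)·1 + (-2)·1 + 1/6·1 = 1 ✓
b·c: (-1)·13/14 + (-2)·190/77 + 1/6·(-2789/1092) = -453283/72072 ≠ 1/2 ⇒ order 1.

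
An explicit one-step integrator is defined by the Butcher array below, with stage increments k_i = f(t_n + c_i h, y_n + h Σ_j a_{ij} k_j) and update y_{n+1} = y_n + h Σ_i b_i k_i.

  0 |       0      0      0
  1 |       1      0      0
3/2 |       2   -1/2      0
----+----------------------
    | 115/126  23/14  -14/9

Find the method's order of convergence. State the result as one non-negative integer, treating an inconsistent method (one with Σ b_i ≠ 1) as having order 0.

1

b = (115/126, 23/14, -14/9)
c = (0, 1, 3/2)
Ac = (0, 0, -1/2)
Σ b_i: 115/126·1 + 23/14·1 + (-14/9)·1 = 1 ✓
b·c: 23/14·1 + (-14/9)·3/2 = -29/42 ≠ 1/2 ⇒ order 1.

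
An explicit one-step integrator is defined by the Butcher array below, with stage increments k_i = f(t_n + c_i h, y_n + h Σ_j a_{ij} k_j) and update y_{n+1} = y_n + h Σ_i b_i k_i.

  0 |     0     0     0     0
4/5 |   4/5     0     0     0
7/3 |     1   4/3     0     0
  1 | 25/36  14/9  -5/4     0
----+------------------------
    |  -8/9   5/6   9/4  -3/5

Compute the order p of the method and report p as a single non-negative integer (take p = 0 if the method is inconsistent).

b = (-8/9, 5/6, 9/4, -3/5)
c = (0, 4/5, 7/3, 1)
Ac = (0, 0, 16/15, -301/180)
Σ b_i: (-8/9)·1 + 5/6·1 + 9/4·1 + (-3/5)·1 = 287/180 ≠ 1 ⇒ order 0.

0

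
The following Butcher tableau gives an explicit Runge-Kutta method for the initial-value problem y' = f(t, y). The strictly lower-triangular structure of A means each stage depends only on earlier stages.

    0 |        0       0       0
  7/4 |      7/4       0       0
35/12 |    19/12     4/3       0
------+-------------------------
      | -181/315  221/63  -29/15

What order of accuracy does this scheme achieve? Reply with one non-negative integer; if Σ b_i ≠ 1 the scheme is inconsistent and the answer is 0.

2

b = (-181/315, 221/63, -29/15)
c = (0, 7/4, 35/12)
Ac = (0, 0, 7/3)
Σ b_i: (-181/315)·1 + 221/63·1 + (-29/15)·1 = 1 ✓
b·c: 221/63·7/4 + (-29/15)·35/12 = 1/2 ✓
b·c²: 221/63·49/16 + (-29/15)·1225/144 = -154/27 ≠ 1/3 ⇒ order 2.
b·Ac: (-29/15)·7/3 = -203/45 ≠ 1/6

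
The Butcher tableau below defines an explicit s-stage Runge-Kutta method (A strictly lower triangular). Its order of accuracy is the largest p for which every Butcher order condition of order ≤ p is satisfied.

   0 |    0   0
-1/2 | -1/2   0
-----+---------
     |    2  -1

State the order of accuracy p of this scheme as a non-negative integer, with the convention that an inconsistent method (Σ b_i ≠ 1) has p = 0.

2

b = (2, -1)
c = (0, -1/2)
Σ b_i: 2·1 + (-1)·1 = 1 ✓
b·c: (-1)·(-1/2) = 1/2 ✓; 2 stages ⇒ order 2.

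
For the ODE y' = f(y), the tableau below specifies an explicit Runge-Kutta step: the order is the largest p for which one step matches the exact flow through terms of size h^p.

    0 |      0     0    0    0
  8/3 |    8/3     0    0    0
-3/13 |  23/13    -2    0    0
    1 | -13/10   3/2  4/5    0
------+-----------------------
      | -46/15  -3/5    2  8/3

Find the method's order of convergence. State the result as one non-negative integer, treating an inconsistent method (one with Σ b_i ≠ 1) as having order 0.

b = (-46/15, -3/5, 2, 8/3)
c = (0, 8/3, -3/13, 1)
Ac = (0, 0, -16/3, 248/65)
Σ b_i: (-46/15)·1 + (-3/5)·1 + 2·1 + 8/3·1 = 1 ✓
b·c: (-3/5)·8/3 + 2·(-3/13) + 8/3·1 = 118/195 ≠ 1/2 ⇒ order 1.

1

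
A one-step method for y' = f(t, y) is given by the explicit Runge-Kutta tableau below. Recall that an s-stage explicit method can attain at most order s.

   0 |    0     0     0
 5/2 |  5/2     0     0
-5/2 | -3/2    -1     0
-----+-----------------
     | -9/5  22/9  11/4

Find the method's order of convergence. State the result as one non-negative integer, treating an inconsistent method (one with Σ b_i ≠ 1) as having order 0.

0

b = (-9/5, 22/9, 11/4)
c = (0, 5/2, -5/2)
Ac = (0, 0, -5/2)
Σ b_i: (-9/5)·1 + 22/9·1 + 11/4·1 = 611/180 ≠ 1 ⇒ order 0.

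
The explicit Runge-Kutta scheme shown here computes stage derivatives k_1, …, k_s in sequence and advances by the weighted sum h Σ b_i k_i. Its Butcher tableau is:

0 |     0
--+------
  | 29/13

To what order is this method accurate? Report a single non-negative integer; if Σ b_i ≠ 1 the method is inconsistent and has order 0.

b = (29/13)
c = (0)
Σ b_i: 29/13·1 = 29/13 ≠ 1 ⇒ order 0.

0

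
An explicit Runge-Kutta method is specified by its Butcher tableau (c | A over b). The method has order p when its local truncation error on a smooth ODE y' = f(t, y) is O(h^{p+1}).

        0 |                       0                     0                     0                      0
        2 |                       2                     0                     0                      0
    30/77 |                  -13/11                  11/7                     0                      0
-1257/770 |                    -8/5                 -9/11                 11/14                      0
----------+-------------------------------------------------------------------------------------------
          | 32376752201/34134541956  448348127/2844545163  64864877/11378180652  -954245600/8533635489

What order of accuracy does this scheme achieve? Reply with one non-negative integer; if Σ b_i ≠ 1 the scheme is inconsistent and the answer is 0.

b = (32376752201/34134541956, 448348127/2844545163, 64864877/11378180652, -954245600/8533635489)
c = (0, 2, 30/77, -1257/770)
Ac = (0, 0, 22/7, -717/539)
Σ b_i: 32376752201/34134541956·1 + 448348127/2844545163·1 + 64864877/11378180652·1 + (-954245600/8533635489)·1 = 1 ✓
b·c: 448348127/2844545163·2 + 64864877/11378180652·30/77 + (-954245600/8533635489)·(-1257/770) = 1/2 ✓
b·c²: 448348127/2844545163·4 + 64864877/11378180652·900/5929 + (-954245600/8533635489)·1580049/592900 = 1/3 ✓
b·Ac: 64864877/11378180652·22/7 + (-954245600/8533635489)·(-717/539) = 1/6 ✓
b·c³: 448348127/2844545163·8 + 64864877/11378180652·27000/456533 + (-954245600/8533635489)·(-1986121593/456533000) = 21054478899422/12046648765305 ≠ 1/4 ⇒ order 3.
b·(c∘Ac): 64864877/11378180652·60/49 + (-954245600/8533635489)·901269/415030 = -17219310035/73009992517 ≠ 1/8
b·Ac²: 64864877/11378180652·44/7 + (-954245600/8533635489)·(-11898/3773) = 7734920047/19911816141 ≠ 1/12
b·A²c: (-954245600/8533635489)·121/49 = -2356402400/8533635489 ≠ 1/24

3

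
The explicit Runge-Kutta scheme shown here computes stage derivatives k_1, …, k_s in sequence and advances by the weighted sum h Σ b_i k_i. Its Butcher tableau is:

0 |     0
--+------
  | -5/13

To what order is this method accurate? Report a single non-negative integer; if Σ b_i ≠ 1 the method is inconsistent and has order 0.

b = (-5/13)
c = (0)
Σ b_i: (-5/13)·1 = -5/13 ≠ 1 ⇒ order 0.

0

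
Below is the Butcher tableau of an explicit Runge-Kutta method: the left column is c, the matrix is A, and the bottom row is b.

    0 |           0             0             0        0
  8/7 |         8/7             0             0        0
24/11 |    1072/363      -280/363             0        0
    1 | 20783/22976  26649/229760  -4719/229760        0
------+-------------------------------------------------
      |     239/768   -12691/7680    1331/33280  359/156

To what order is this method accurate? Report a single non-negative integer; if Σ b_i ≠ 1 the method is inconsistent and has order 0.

4

b = (239/768, -12691/7680, 1331/33280, 359/156)
c = (0, 8/7, 24/11, 1)
Ac = (0, 0, -320/363, 63/718)
Σ b_i: 239/768·1 + (-12691/7680)·1 + 1331/33280·1 + 359/156·1 = 1 ✓
b·c: (-12691/7680)·8/7 + 1331/33280·24/11 + 359/156·1 = 1/2 ✓
b·c²: (-12691/7680)·64/49 + 1331/33280·576/121 + 359/156·1 = 1/3 ✓
b·Ac: 1331/33280·(-320/363) + 359/156·63/718 = 1/6 ✓
b·c³: (-12691/7680)·512/343 + 1331/33280·13824/1331 + 359/156·1 = 1/4 ✓
b·(c∘Ac): 1331/33280·(-2560/1331) + 359/156·63/718 = 1/8 ✓
b·Ac²: 1331/33280·(-2560/2541) + 359/156·135/2513 = 1/12 ✓
b·A²c: 359/156·13/718 = 1/24 ✓; 4 stages ⇒ order 4.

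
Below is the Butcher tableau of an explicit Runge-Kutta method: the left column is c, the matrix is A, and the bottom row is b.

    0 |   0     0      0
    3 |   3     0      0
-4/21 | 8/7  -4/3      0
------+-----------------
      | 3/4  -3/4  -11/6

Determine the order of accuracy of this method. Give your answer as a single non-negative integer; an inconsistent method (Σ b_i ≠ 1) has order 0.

0

b = (3/4, -3/4, -11/6)
c = (0, 3, -4/21)
Ac = (0, 0, -4)
Σ b_i: 3/4·1 + (-3/4)·1 + (-11/6)·1 = -11/6 ≠ 1 ⇒ order 0.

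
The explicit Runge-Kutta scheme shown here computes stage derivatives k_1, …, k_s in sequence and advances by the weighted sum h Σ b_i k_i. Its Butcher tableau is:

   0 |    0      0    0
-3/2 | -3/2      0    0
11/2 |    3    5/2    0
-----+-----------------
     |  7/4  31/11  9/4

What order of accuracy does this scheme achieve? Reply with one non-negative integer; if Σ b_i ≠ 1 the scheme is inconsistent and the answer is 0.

b = (7/4, 31/11, 9/4)
c = (0, -3/2, 11/2)
Ac = (0, 0, -15/4)
Σ b_i: 7/4·1 + 31/11·1 + 9/4·1 = 75/11 ≠ 1 ⇒ order 0.

0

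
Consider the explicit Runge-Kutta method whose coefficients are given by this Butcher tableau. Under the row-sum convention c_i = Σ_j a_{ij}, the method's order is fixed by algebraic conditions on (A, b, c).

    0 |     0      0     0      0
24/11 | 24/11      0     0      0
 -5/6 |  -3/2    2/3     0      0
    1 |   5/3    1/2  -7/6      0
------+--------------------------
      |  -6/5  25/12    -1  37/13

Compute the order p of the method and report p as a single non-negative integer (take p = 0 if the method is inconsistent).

0

b = (-6/5, 25/12, -1, 37/13)
c = (0, 24/11, -5/6, 1)
Ac = (0, 0, 16/11, 817/396)
Σ b_i: (-6/5)·1 + 25/12·1 + (-1)·1 + 37/13·1 = 2129/780 ≠ 1 ⇒ order 0.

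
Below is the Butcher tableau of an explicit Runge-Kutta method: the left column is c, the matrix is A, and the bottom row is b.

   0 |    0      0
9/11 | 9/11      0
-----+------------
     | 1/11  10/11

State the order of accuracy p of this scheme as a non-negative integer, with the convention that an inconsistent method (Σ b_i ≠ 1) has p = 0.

1

b = (1/11, 10/11)
c = (0, 9/11)
Σ b_i: 1/11·1 + 10/11·1 = 1 ✓
b·c: 10/11·9/11 = 90/121 ≠ 1/2 ⇒ order 1.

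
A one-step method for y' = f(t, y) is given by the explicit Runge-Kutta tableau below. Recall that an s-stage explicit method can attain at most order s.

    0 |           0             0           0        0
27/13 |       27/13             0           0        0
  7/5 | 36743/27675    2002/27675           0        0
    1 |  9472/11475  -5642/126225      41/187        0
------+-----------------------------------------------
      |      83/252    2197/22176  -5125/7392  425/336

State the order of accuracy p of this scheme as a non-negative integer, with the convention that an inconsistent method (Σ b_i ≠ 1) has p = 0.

4

b = (83/252, 2197/22176, -5125/7392, 425/336)
c = (0, 27/13, 7/5, 1)
Ac = (0, 0, 154/1025, 91/425)
Σ b_i: 83/252·1 + 2197/22176·1 + (-5125/7392)·1 + 425/336·1 = 1 ✓
b·c: 2197/22176·27/13 + (-5125/7392)·7/5 + 425/336·1 = 1/2 ✓
b·c²: 2197/22176·729/169 + (-5125/7392)·49/25 + 425/336·1 = 1/3 ✓
b·Ac: (-5125/7392)·154/1025 + 425/336·91/425 = 1/6 ✓
b·c³: 2197/22176·19683/2197 + (-5125/7392)·343/125 + 425/336·1 = 1/4 ✓
b·(c∘Ac): (-5125/7392)·1078/5125 + 425/336·91/425 = 1/8 ✓
b·Ac²: (-5125/7392)·4158/13325 + 425/336·77/325 = 1/12 ✓
b·A²c: 425/336·14/425 = 1/24 ✓; 4 stages ⇒ order 4.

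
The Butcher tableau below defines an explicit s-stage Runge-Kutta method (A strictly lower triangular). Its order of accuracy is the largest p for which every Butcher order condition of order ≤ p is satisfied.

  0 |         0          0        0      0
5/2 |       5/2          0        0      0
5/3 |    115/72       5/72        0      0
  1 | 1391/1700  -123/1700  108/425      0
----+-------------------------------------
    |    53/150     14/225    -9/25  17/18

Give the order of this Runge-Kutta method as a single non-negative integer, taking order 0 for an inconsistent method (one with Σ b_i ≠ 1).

b = (53/150, 14/225, -9/25, 17/18)
c = (0, 5/2, 5/3, 1)
Ac = (0, 0, 25/144, 33/136)
Σ b_i: 53/150·1 + 14/225·1 + (-9/25)·1 + 17/18·1 = 1 ✓
b·c: 14/225·5/2 + (-9/25)·5/3 + 17/18·1 = 1/2 ✓
b·c²: 14/225·25/4 + (-9/25)·25/9 + 17/18·1 = 1/3 ✓
b·Ac: (-9/25)·25/144 + 17/18·33/136 = 1/6 ✓
b·c³: 14/225·125/8 + (-9/25)·125/27 + 17/18·1 = 1/4 ✓
b·(c∘Ac): (-9/25)·125/432 + 17/18·33/136 = 1/8 ✓
b·Ac²: (-9/25)·125/288 + 17/18·69/272 = 1/12 ✓
b·A²c: 17/18·3/68 = 1/24 ✓; 4 stages ⇒ order 4.

4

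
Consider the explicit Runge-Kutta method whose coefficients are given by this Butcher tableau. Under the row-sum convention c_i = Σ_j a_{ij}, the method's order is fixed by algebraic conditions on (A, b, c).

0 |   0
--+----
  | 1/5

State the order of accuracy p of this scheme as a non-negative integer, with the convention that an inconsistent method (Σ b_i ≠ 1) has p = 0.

0

b = (1/5)
c = (0)
Σ b_i: 1/5·1 = 1/5 ≠ 1 ⇒ order 0.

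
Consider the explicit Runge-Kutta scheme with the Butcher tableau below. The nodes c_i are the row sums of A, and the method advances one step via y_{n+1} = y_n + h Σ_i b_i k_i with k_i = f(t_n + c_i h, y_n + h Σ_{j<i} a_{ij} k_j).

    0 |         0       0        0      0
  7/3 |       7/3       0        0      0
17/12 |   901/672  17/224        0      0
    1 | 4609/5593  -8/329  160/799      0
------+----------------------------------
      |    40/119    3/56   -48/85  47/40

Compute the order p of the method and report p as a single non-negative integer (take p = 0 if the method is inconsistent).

4

b = (40/119, 3/56, -48/85, 47/40)
c = (0, 7/3, 17/12, 1)
Ac = (0, 0, 17/96, 32/141)
Σ b_i: 40/119·1 + 3/56·1 + (-48/85)·1 + 47/40·1 = 1 ✓
b·c: 3/56·7/3 + (-48/85)·17/12 + 47/40·1 = 1/2 ✓
b·c²: 3/56·49/9 + (-48/85)·289/144 + 47/40·1 = 1/3 ✓
b·Ac: (-48/85)·17/96 + 47/40·32/141 = 1/6 ✓
b·c³: 3/56·343/27 + (-48/85)·4913/1728 + 47/40·1 = 1/4 ✓
b·(c∘Ac): (-48/85)·289/1152 + 47/40·32/141 = 1/8 ✓
b·Ac²: (-48/85)·119/288 + 47/40·38/141 = 1/12 ✓
b·A²c: 47/40·5/141 = 1/24 ✓; 4 stages ⇒ order 4.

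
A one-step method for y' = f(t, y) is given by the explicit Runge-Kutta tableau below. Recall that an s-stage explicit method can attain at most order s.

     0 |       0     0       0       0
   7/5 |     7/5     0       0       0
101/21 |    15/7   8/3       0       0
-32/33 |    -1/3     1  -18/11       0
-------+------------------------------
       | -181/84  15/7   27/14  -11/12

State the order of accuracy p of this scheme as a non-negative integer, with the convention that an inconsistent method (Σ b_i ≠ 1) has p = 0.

1

b = (-181/84, 15/7, 27/14, -11/12)
c = (0, 7/5, 101/21, -32/33)
Ac = (0, 0, 56/15, -2491/385)
Σ b_i: (-181/84)·1 + 15/7·1 + 27/14·1 + (-11/12)·1 = 1 ✓
b·c: 15/7·7/5 + 27/14·101/21 + (-11/12)·(-32/33) = 11611/882 ≠ 1/2 ⇒ order 1.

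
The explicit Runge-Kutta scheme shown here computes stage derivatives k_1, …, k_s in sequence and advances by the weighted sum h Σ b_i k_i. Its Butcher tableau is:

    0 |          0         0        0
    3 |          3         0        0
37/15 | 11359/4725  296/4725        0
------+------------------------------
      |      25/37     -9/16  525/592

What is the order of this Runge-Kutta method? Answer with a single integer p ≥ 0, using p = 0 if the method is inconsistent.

3

b = (25/37, -9/16, 525/592)
c = (0, 3, 37/15)
Ac = (0, 0, 296/1575)
Σ b_i: 25/37·1 + (-9/16)·1 + 525/592·1 = 1 ✓
b·c: (-9/16)·3 + 525/592·37/15 = 1/2 ✓
b·c²: (-9/16)·9 + 525/592·1369/225 = 1/3 ✓
b·Ac: 525/592·296/1575 = 1/6 ✓; 3 stages ⇒ order 3.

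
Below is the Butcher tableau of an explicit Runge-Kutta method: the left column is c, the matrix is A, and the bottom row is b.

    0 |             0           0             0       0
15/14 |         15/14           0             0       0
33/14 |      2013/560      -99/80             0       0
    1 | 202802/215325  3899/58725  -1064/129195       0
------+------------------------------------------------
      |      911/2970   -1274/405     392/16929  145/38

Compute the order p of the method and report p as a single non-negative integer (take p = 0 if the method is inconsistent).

4

b = (911/2970, -1274/405, 392/16929, 145/38)
c = (0, 15/14, 33/14, 1)
Ac = (0, 0, -297/224, 3/58)
Σ b_i: 911/2970·1 + (-1274/405)·1 + 392/16929·1 + 145/38·1 = 1 ✓
b·c: (-1274/405)·15/14 + 392/16929·33/14 + 145/38·1 = 1/2 ✓
b·c²: (-1274/405)·225/196 + 392/16929·1089/196 + 145/38·1 = 1/3 ✓
b·Ac: 392/16929·(-297/224) + 145/38·3/58 = 1/6 ✓
b·c³: (-1274/405)·3375/2744 + 392/16929·35937/2744 + 145/38·1 = 1/4 ✓
b·(c∘Ac): 392/16929·(-9801/3136) + 145/38·3/58 = 1/8 ✓
b·Ac²: 392/16929·(-4455/3136) + 145/38·53/1740 = 1/12 ✓
b·A²c: 145/38·19/1740 = 1/24 ✓; 4 stages ⇒ order 4.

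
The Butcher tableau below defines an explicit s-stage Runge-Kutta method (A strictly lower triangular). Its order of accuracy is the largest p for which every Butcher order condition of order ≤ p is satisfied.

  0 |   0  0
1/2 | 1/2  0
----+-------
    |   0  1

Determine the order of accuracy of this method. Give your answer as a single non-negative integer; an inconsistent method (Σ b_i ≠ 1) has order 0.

2

b = (0, 1)
c = (0, 1/2)
Σ b_i: 1·1 = 1 ✓
b·c: 1·1/2 = 1/2 ✓; 2 stages ⇒ order 2.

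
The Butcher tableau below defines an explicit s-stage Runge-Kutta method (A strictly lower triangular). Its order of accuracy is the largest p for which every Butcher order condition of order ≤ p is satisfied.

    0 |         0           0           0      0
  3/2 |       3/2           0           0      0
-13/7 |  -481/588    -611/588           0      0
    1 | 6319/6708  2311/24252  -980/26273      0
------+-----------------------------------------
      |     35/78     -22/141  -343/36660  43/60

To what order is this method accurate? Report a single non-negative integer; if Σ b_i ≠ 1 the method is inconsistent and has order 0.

b = (35/78, -22/141, -343/36660, 43/60)
c = (0, 3/2, -13/7, 1)
Ac = (0, 0, -611/392, 73/344)
Σ b_i: 35/78·1 + (-22/141)·1 + (-343/36660)·1 + 43/60·1 = 1 ✓
b·c: (-22/141)·3/2 + (-343/36660)·(-13/7) + 43/60·1 = 1/2 ✓
b·c²: (-22/141)·9/4 + (-343/36660)·169/49 + 43/60·1 = 1/3 ✓
b·Ac: (-343/36660)·(-611/392) + 43/60·73/344 = 1/6 ✓
b·c³: (-22/141)·27/8 + (-343/36660)·(-2197/343) + 43/60·1 = 1/4 ✓
b·(c∘Ac): (-343/36660)·7943/2744 + 43/60·73/344 = 1/8 ✓
b·Ac²: (-343/36660)·(-1833/784) + 43/60·59/688 = 1/12 ✓
b·A²c: 43/60·5/86 = 1/24 ✓; 4 stages ⇒ order 4.

4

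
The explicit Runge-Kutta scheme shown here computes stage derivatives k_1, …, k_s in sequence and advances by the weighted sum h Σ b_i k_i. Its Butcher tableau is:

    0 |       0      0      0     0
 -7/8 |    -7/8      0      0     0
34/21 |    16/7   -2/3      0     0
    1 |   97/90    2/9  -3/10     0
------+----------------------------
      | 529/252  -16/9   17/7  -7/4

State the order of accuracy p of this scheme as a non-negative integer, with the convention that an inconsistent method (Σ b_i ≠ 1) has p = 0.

1

b = (529/252, -16/9, 17/7, -7/4)
c = (0, -7/8, 34/21, 1)
Ac = (0, 0, 7/12, -857/1260)
Σ b_i: 529/252·1 + (-16/9)·1 + 17/7·1 + (-7/4)·1 = 1 ✓
b·c: (-16/9)·(-7/8) + 17/7·34/21 + (-7/4)·1 = 6593/1764 ≠ 1/2 ⇒ order 1.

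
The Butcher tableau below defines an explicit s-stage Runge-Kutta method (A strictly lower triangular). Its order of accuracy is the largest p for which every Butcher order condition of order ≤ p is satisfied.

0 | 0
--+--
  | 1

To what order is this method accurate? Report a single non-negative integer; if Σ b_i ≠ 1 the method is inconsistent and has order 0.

b = (1)
c = (0)
Σ b_i: 1·1 = 1 ✓; 1 stage ⇒ order 1.

1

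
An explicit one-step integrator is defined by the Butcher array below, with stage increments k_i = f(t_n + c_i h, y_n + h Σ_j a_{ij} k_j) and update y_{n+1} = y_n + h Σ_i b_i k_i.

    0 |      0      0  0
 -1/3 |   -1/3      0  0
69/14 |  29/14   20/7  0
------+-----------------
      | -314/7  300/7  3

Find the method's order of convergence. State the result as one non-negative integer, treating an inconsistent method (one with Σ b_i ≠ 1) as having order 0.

2

b = (-314/7, 300/7, 3)
c = (0, -1/3, 69/14)
Ac = (0, 0, -20/21)
Σ b_i: (-314/7)·1 + 300/7·1 + 3·1 = 1 ✓
b·c: 300/7·(-1/3) + 3·69/14 = 1/2 ✓
b·c²: 300/7·1/9 + 3·4761/196 = 45649/588 ≠ 1/3 ⇒ order 2.
b·Ac: 3·(-20/21) = -20/7 ≠ 1/6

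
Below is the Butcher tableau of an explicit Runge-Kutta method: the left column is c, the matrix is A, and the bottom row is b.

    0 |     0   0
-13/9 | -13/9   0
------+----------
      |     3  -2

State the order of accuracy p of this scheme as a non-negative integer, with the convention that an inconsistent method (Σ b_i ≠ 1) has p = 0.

b = (3, -2)
c = (0, -13/9)
Σ b_i: 3·1 + (-2)·1 = 1 ✓
b·c: (-2)·(-13/9) = 26/9 ≠ 1/2 ⇒ order 1.

1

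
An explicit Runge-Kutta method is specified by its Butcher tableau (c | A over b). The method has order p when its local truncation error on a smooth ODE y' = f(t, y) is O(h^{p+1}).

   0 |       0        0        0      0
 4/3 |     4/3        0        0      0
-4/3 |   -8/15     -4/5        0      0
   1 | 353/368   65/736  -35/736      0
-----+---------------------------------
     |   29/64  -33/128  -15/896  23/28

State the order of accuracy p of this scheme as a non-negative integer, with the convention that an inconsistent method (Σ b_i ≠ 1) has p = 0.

b = (29/64, -33/128, -15/896, 23/28)
c = (0, 4/3, -4/3, 1)
Ac = (0, 0, -16/15, 25/138)
Σ b_i: 29/64·1 + (-33/128)·1 + (-15/896)·1 + 23/28·1 = 1 ✓
b·c: (-33/128)·4/3 + (-15/896)·(-4/3) + 23/28·1 = 1/2 ✓
b·c²: (-33/128)·16/9 + (-15/896)·16/9 + 23/28·1 = 1/3 ✓
b·Ac: (-15/896)·(-16/15) + 23/28·25/138 = 1/6 ✓
b·c³: (-33/128)·64/27 + (-15/896)·(-64/27) + 23/28·1 = 1/4 ✓
b·(c∘Ac): (-15/896)·64/45 + 23/28·25/138 = 1/8 ✓
b·Ac²: (-15/896)·(-64/45) + 23/28·5/69 = 1/12 ✓
b·A²c: 23/28·7/138 = 1/24 ✓; 4 stages ⇒ order 4.

4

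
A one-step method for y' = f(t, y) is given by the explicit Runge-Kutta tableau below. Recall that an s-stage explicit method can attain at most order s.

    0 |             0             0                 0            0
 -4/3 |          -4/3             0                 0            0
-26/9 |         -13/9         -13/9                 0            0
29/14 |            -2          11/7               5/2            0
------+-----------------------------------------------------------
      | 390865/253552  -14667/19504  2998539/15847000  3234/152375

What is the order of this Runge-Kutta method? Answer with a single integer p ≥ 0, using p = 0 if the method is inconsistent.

3

b = (390865/253552, -14667/19504, 2998539/15847000, 3234/152375)
c = (0, -4/3, -26/9, 29/14)
Ac = (0, 0, 52/27, -587/63)
Σ b_i: 390865/253552·1 + (-14667/19504)·1 + 2998539/15847000·1 + 3234/152375·1 = 1 ✓
b·c: (-14667/19504)·(-4/3) + 2998539/15847000·(-26/9) + 3234/152375·29/14 = 1/2 ✓
b·c²: (-14667/19504)·16/9 + 2998539/15847000·676/81 + 3234/152375·841/196 = 1/3 ✓
b·Ac: 2998539/15847000·52/27 + 3234/152375·(-587/63) = 1/6 ✓
b·c³: (-14667/19504)·(-64/27) + 2998539/15847000·(-17576/729) + 3234/152375·24389/2744 = -795875/307188 ≠ 1/4 ⇒ order 3.
b·(c∘Ac): 2998539/15847000·(-1352/243) + 3234/152375·(-17023/882) = -5348/3657 ≠ 1/8
b·Ac²: 2998539/15847000·(-208/81) + 3234/152375·13414/567 = 13346/822825 ≠ 1/12
b·A²c: 3234/152375·130/27 = 28028/274275 ≠ 1/24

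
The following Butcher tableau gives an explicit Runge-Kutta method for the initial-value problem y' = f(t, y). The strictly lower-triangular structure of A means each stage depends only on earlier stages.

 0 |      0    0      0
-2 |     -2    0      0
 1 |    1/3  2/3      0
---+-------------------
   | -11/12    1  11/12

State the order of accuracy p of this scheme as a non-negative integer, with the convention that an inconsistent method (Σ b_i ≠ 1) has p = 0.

1

b = (-11/12, 1, 11/12)
c = (0, -2, 1)
Ac = (0, 0, -4/3)
Σ b_i: (-11/12)·1 + 1·1 + 11/12·1 = 1 ✓
b·c: 1·(-2) + 11/12·1 = -13/12 ≠ 1/2 ⇒ order 1.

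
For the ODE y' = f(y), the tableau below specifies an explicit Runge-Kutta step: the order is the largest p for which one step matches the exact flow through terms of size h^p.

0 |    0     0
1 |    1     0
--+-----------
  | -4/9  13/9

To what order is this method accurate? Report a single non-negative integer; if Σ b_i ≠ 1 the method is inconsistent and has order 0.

b = (-4/9, 13/9)
c = (0, 1)
Σ b_i: (-4/9)·1 + 13/9·1 = 1 ✓
b·c: 13/9·1 = 13/9 ≠ 1/2 ⇒ order 1.

1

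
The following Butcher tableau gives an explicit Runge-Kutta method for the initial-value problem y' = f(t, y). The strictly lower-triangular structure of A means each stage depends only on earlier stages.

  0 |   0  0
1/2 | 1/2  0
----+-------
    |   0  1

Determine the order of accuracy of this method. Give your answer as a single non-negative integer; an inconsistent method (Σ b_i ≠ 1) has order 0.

2

b = (0, 1)
c = (0, 1/2)
Σ b_i: 1·1 = 1 ✓
b·c: 1·1/2 = 1/2 ✓; 2 stages ⇒ order 2.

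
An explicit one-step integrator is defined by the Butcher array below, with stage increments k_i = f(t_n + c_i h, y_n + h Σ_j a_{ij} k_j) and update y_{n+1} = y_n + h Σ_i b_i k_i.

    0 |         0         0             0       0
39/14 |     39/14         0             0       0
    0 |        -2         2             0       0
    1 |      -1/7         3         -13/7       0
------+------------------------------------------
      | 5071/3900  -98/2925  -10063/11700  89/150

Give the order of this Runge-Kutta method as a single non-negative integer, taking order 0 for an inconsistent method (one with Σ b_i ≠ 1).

b = (5071/3900, -98/2925, -10063/11700, 89/150)
c = (0, 39/14, 0, 1)
Ac = (0, 0, 39/7, 117/14)
Σ b_i: 5071/3900·1 + (-98/2925)·1 + (-10063/11700)·1 + 89/150·1 = 1 ✓
b·c: (-98/2925)·39/14 + 89/150·1 = 1/2 ✓
b·c²: (-98/2925)·1521/196 + 89/150·1 = 1/3 ✓
b·Ac: (-10063/11700)·39/7 + 89/150·117/14 = 1/6 ✓
b·c³: (-98/2925)·59319/2744 + 89/150·1 = -11/84 ≠ 1/4 ⇒ order 3.
b·(c∘Ac): 89/150·117/14 = 3471/700 ≠ 1/8
b·Ac²: (-10063/11700)·1521/98 + 89/150·4563/196 = 13/28 ≠ 1/12
b·A²c: 89/150·(-507/49) = -15041/2450 ≠ 1/24

3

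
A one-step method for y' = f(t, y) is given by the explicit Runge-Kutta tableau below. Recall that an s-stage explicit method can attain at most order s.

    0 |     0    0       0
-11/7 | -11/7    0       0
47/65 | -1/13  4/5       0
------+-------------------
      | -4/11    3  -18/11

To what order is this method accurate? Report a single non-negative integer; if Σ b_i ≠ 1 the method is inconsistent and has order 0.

1

b = (-4/11, 3, -18/11)
c = (0, -11/7, 47/65)
Ac = (0, 0, -44/35)
Σ b_i: (-4/11)·1 + 3·1 + (-18/11)·1 = 1 ✓
b·c: 3·(-11/7) + (-18/11)·47/65 = -29517/5005 ≠ 1/2 ⇒ order 1.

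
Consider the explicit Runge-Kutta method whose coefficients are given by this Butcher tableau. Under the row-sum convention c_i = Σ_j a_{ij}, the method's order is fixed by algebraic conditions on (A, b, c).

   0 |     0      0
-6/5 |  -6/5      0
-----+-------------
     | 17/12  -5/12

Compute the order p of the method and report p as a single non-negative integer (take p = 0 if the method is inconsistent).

2

b = (17/12, -5/12)
c = (0, -6/5)
Σ b_i: 17/12·1 + (-5/12)·1 = 1 ✓
b·c: (-5/12)·(-6/5) = 1/2 ✓; 2 stages ⇒ order 2.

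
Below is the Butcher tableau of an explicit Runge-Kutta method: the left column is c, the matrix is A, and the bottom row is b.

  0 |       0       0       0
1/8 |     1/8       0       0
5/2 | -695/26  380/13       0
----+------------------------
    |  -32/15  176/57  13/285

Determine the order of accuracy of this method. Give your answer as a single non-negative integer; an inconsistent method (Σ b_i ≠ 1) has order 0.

b = (-32/15, 176/57, 13/285)
c = (0, 1/8, 5/2)
Ac = (0, 0, 95/26)
Σ b_i: (-32/15)·1 + 176/57·1 + 13/285·1 = 1 ✓
b·c: 176/57·1/8 + 13/285·5/2 = 1/2 ✓
b·c²: 176/57·1/64 + 13/285·25/4 = 1/3 ✓
b·Ac: 13/285·95/26 = 1/6 ✓; 3 stages ⇒ order 3.

3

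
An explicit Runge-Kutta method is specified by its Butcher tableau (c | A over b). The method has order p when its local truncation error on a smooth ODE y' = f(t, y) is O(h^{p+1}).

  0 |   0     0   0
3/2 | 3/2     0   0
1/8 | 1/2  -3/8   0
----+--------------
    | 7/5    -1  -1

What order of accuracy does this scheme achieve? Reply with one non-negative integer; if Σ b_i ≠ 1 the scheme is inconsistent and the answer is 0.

0

b = (7/5, -1, -1)
c = (0, 3/2, 1/8)
Ac = (0, 0, -9/16)
Σ b_i: 7/5·1 + (-1)·1 + (-1)·1 = -3/5 ≠ 1 ⇒ order 0.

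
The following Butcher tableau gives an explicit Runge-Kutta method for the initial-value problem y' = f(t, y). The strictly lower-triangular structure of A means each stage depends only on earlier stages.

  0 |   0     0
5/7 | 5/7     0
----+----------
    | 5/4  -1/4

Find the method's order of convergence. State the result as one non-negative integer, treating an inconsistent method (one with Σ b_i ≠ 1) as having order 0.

b = (5/4, -1/4)
c = (0, 5/7)
Σ b_i: 5/4·1 + (-1/4)·1 = 1 ✓
b·c: (-1/4)·5/7 = -5/28 ≠ 1/2 ⇒ order 1.

1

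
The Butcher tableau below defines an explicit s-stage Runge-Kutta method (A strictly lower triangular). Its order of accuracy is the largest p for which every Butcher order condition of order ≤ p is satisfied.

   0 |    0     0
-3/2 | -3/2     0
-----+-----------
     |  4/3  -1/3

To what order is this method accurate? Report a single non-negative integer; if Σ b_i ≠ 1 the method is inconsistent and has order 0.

b = (4/3, -1/3)
c = (0, -3/2)
Σ b_i: 4/3·1 + (-1/3)·1 = 1 ✓
b·c: (-1/3)·(-3/2) = 1/2 ✓; 2 stages ⇒ order 2.

2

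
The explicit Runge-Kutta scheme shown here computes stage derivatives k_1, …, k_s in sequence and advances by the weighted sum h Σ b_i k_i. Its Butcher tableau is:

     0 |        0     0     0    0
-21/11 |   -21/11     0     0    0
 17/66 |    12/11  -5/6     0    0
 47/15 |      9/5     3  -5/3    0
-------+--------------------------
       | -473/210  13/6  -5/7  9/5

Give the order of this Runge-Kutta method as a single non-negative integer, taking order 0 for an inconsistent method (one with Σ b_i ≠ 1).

b = (-473/210, 13/6, -5/7, 9/5)
c = (0, -21/11, 17/66, 47/15)
Ac = (0, 0, 35/22, -1219/198)
Σ b_i: (-473/210)·1 + 13/6·1 + (-5/7)·1 + 9/5·1 = 1 ✓
b·c: 13/6·(-21/11) + (-5/7)·17/66 + 9/5·47/15 = 7621/5775 ≠ 1/2 ⇒ order 1.

1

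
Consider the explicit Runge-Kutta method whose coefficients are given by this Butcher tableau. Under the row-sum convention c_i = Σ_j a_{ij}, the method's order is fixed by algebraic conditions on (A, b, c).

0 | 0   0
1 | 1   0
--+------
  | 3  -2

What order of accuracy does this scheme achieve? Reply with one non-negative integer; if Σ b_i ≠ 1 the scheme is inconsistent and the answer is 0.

b = (3, -2)
c = (0, 1)
Σ b_i: 3·1 + (-2)·1 = 1 ✓
b·c: (-2)·1 = -2 ≠ 1/2 ⇒ order 1.

1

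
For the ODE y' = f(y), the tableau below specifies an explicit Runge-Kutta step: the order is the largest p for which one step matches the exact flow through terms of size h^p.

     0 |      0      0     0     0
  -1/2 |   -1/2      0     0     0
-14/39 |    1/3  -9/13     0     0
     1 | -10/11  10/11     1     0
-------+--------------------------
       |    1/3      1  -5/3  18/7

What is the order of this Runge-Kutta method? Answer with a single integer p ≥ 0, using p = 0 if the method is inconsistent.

b = (1/3, 1, -5/3, 18/7)
c = (0, -1/2, -14/39, 1)
Ac = (0, 0, 9/26, -349/429)
Σ b_i: 1/3·1 + 1·1 + (-5/3)·1 + 18/7·1 = 47/21 ≠ 1 ⇒ order 0.

0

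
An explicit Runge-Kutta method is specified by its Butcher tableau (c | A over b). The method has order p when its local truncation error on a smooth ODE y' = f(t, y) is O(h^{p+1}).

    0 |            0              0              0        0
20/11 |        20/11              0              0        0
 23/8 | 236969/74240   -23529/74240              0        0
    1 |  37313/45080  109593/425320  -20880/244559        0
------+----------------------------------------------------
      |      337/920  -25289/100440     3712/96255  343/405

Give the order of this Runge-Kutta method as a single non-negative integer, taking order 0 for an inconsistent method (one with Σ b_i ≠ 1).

b = (337/920, -25289/100440, 3712/96255, 343/405)
c = (0, 20/11, 23/8, 1)
Ac = (0, 0, -2139/3712, 153/686)
Σ b_i: 337/920·1 + (-25289/100440)·1 + 3712/96255·1 + 343/405·1 = 1 ✓
b·c: (-25289/100440)·20/11 + 3712/96255·23/8 + 343/405·1 = 1/2 ✓
b·c²: (-25289/100440)·400/121 + 3712/96255·529/64 + 343/405·1 = 1/3 ✓
b·Ac: 3712/96255·(-2139/3712) + 343/405·153/686 = 1/6 ✓
b·c³: (-25289/100440)·8000/1331 + 3712/96255·12167/512 + 343/405·1 = 1/4 ✓
b·(c∘Ac): 3712/96255·(-49197/29696) + 343/405·153/686 = 1/8 ✓
b·Ac²: 3712/96255·(-10695/10208) + 343/405·45/308 = 1/12 ✓
b·A²c: 343/405·135/2744 = 1/24 ✓; 4 stages ⇒ order 4.

4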